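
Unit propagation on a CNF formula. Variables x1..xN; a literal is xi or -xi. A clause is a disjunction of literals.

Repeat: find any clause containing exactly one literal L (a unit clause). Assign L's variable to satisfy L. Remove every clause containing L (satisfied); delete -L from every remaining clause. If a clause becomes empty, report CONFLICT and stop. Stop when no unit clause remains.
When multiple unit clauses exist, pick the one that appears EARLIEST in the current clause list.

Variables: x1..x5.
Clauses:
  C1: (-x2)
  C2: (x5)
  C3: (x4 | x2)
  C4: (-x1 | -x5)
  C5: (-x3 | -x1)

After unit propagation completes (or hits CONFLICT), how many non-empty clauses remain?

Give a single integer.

Answer: 0

Derivation:
unit clause [-2] forces x2=F; simplify:
  drop 2 from [4, 2] -> [4]
  satisfied 1 clause(s); 4 remain; assigned so far: [2]
unit clause [5] forces x5=T; simplify:
  drop -5 from [-1, -5] -> [-1]
  satisfied 1 clause(s); 3 remain; assigned so far: [2, 5]
unit clause [4] forces x4=T; simplify:
  satisfied 1 clause(s); 2 remain; assigned so far: [2, 4, 5]
unit clause [-1] forces x1=F; simplify:
  satisfied 2 clause(s); 0 remain; assigned so far: [1, 2, 4, 5]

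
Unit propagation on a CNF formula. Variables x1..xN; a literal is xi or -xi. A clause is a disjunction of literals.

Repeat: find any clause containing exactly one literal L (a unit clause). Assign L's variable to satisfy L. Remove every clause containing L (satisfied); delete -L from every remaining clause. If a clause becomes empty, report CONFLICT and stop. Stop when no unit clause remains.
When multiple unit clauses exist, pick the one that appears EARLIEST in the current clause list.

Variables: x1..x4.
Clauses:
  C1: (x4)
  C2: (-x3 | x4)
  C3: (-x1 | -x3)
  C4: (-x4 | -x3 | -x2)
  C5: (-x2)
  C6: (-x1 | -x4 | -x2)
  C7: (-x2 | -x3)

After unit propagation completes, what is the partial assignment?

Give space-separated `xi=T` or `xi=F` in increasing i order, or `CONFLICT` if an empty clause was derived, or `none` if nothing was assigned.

Answer: x2=F x4=T

Derivation:
unit clause [4] forces x4=T; simplify:
  drop -4 from [-4, -3, -2] -> [-3, -2]
  drop -4 from [-1, -4, -2] -> [-1, -2]
  satisfied 2 clause(s); 5 remain; assigned so far: [4]
unit clause [-2] forces x2=F; simplify:
  satisfied 4 clause(s); 1 remain; assigned so far: [2, 4]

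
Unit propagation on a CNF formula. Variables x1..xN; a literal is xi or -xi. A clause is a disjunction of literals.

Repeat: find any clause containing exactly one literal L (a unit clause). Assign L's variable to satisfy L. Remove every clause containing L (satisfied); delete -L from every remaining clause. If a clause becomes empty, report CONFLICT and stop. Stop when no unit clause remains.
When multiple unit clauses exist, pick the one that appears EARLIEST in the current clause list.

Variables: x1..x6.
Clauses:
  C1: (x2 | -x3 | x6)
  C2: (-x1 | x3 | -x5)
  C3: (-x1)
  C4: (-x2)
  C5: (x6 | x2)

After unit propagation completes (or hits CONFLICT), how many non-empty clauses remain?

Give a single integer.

unit clause [-1] forces x1=F; simplify:
  satisfied 2 clause(s); 3 remain; assigned so far: [1]
unit clause [-2] forces x2=F; simplify:
  drop 2 from [2, -3, 6] -> [-3, 6]
  drop 2 from [6, 2] -> [6]
  satisfied 1 clause(s); 2 remain; assigned so far: [1, 2]
unit clause [6] forces x6=T; simplify:
  satisfied 2 clause(s); 0 remain; assigned so far: [1, 2, 6]

Answer: 0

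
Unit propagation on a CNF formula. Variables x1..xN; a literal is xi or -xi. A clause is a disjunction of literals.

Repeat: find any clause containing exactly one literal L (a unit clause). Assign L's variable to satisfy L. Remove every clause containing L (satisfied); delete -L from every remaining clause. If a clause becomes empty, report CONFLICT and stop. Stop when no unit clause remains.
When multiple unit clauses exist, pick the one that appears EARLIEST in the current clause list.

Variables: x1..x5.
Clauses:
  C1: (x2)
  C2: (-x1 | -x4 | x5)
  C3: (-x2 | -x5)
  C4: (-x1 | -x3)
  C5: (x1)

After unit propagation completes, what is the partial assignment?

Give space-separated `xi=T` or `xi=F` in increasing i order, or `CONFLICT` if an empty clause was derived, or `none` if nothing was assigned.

unit clause [2] forces x2=T; simplify:
  drop -2 from [-2, -5] -> [-5]
  satisfied 1 clause(s); 4 remain; assigned so far: [2]
unit clause [-5] forces x5=F; simplify:
  drop 5 from [-1, -4, 5] -> [-1, -4]
  satisfied 1 clause(s); 3 remain; assigned so far: [2, 5]
unit clause [1] forces x1=T; simplify:
  drop -1 from [-1, -4] -> [-4]
  drop -1 from [-1, -3] -> [-3]
  satisfied 1 clause(s); 2 remain; assigned so far: [1, 2, 5]
unit clause [-4] forces x4=F; simplify:
  satisfied 1 clause(s); 1 remain; assigned so far: [1, 2, 4, 5]
unit clause [-3] forces x3=F; simplify:
  satisfied 1 clause(s); 0 remain; assigned so far: [1, 2, 3, 4, 5]

Answer: x1=T x2=T x3=F x4=F x5=F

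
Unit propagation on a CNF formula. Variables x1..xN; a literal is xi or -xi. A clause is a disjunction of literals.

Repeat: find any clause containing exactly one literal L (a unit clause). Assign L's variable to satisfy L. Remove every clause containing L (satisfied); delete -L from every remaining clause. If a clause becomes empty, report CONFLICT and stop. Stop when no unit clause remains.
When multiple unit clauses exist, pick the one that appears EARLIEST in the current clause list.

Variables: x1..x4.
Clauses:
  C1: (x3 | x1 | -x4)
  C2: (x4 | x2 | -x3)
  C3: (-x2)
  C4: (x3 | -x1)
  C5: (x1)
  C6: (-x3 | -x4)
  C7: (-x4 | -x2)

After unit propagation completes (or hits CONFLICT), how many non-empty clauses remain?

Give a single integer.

unit clause [-2] forces x2=F; simplify:
  drop 2 from [4, 2, -3] -> [4, -3]
  satisfied 2 clause(s); 5 remain; assigned so far: [2]
unit clause [1] forces x1=T; simplify:
  drop -1 from [3, -1] -> [3]
  satisfied 2 clause(s); 3 remain; assigned so far: [1, 2]
unit clause [3] forces x3=T; simplify:
  drop -3 from [4, -3] -> [4]
  drop -3 from [-3, -4] -> [-4]
  satisfied 1 clause(s); 2 remain; assigned so far: [1, 2, 3]
unit clause [4] forces x4=T; simplify:
  drop -4 from [-4] -> [] (empty!)
  satisfied 1 clause(s); 1 remain; assigned so far: [1, 2, 3, 4]
CONFLICT (empty clause)

Answer: 0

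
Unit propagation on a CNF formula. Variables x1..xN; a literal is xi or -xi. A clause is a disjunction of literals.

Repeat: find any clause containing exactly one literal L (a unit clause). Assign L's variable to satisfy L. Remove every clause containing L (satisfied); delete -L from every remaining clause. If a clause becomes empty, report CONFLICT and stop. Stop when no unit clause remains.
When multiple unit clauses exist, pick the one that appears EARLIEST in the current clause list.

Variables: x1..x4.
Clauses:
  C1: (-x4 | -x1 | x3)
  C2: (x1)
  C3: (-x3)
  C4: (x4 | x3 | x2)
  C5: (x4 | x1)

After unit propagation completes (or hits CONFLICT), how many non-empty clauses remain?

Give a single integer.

unit clause [1] forces x1=T; simplify:
  drop -1 from [-4, -1, 3] -> [-4, 3]
  satisfied 2 clause(s); 3 remain; assigned so far: [1]
unit clause [-3] forces x3=F; simplify:
  drop 3 from [-4, 3] -> [-4]
  drop 3 from [4, 3, 2] -> [4, 2]
  satisfied 1 clause(s); 2 remain; assigned so far: [1, 3]
unit clause [-4] forces x4=F; simplify:
  drop 4 from [4, 2] -> [2]
  satisfied 1 clause(s); 1 remain; assigned so far: [1, 3, 4]
unit clause [2] forces x2=T; simplify:
  satisfied 1 clause(s); 0 remain; assigned so far: [1, 2, 3, 4]

Answer: 0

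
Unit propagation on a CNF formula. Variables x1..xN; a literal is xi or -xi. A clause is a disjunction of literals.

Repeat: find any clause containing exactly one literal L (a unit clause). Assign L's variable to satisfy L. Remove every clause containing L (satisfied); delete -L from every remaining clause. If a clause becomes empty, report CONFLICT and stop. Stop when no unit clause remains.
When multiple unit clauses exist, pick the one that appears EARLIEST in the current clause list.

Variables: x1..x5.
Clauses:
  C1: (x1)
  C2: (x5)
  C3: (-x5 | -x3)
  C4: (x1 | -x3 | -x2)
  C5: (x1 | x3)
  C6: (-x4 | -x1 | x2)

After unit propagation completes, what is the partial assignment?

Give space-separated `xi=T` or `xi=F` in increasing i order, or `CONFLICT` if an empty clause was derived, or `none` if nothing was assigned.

unit clause [1] forces x1=T; simplify:
  drop -1 from [-4, -1, 2] -> [-4, 2]
  satisfied 3 clause(s); 3 remain; assigned so far: [1]
unit clause [5] forces x5=T; simplify:
  drop -5 from [-5, -3] -> [-3]
  satisfied 1 clause(s); 2 remain; assigned so far: [1, 5]
unit clause [-3] forces x3=F; simplify:
  satisfied 1 clause(s); 1 remain; assigned so far: [1, 3, 5]

Answer: x1=T x3=F x5=T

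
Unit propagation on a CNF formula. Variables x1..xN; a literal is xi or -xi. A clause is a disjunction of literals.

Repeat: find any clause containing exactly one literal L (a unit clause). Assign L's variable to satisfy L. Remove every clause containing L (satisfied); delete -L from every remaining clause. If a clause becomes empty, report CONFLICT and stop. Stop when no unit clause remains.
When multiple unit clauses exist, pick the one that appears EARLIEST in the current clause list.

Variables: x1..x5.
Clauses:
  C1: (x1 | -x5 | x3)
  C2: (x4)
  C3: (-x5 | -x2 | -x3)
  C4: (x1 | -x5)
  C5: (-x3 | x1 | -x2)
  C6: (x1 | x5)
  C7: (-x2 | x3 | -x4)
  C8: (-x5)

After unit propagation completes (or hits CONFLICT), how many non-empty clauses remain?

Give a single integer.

Answer: 1

Derivation:
unit clause [4] forces x4=T; simplify:
  drop -4 from [-2, 3, -4] -> [-2, 3]
  satisfied 1 clause(s); 7 remain; assigned so far: [4]
unit clause [-5] forces x5=F; simplify:
  drop 5 from [1, 5] -> [1]
  satisfied 4 clause(s); 3 remain; assigned so far: [4, 5]
unit clause [1] forces x1=T; simplify:
  satisfied 2 clause(s); 1 remain; assigned so far: [1, 4, 5]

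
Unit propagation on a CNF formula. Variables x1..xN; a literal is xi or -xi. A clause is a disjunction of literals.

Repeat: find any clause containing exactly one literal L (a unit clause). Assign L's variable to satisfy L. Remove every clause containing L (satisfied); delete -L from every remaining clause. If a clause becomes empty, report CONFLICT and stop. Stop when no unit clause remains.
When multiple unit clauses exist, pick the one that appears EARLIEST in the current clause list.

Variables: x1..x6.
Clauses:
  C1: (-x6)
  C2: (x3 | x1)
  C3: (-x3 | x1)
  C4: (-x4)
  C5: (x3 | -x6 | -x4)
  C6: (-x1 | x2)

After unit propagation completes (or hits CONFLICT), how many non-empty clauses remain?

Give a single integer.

Answer: 3

Derivation:
unit clause [-6] forces x6=F; simplify:
  satisfied 2 clause(s); 4 remain; assigned so far: [6]
unit clause [-4] forces x4=F; simplify:
  satisfied 1 clause(s); 3 remain; assigned so far: [4, 6]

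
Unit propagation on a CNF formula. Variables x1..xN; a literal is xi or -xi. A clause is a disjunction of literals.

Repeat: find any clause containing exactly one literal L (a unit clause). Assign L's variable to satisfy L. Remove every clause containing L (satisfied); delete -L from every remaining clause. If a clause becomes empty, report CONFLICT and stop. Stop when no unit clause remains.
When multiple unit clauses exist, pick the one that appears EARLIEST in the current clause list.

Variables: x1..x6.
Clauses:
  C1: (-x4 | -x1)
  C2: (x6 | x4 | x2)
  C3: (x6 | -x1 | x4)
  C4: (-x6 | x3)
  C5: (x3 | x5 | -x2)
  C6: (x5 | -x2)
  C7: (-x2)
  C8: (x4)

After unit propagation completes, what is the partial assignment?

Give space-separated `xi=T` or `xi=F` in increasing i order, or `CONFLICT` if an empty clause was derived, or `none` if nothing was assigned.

unit clause [-2] forces x2=F; simplify:
  drop 2 from [6, 4, 2] -> [6, 4]
  satisfied 3 clause(s); 5 remain; assigned so far: [2]
unit clause [4] forces x4=T; simplify:
  drop -4 from [-4, -1] -> [-1]
  satisfied 3 clause(s); 2 remain; assigned so far: [2, 4]
unit clause [-1] forces x1=F; simplify:
  satisfied 1 clause(s); 1 remain; assigned so far: [1, 2, 4]

Answer: x1=F x2=F x4=T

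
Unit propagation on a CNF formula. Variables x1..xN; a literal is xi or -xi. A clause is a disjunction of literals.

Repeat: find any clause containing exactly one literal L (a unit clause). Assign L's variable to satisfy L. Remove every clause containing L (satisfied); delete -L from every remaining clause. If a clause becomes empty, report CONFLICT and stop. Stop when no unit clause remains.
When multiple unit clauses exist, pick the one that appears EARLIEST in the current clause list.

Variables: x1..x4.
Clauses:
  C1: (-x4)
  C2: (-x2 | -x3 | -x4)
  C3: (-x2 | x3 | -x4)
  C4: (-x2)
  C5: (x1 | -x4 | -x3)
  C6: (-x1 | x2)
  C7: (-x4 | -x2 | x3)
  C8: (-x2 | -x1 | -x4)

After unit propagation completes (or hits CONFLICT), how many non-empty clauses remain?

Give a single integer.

Answer: 0

Derivation:
unit clause [-4] forces x4=F; simplify:
  satisfied 6 clause(s); 2 remain; assigned so far: [4]
unit clause [-2] forces x2=F; simplify:
  drop 2 from [-1, 2] -> [-1]
  satisfied 1 clause(s); 1 remain; assigned so far: [2, 4]
unit clause [-1] forces x1=F; simplify:
  satisfied 1 clause(s); 0 remain; assigned so far: [1, 2, 4]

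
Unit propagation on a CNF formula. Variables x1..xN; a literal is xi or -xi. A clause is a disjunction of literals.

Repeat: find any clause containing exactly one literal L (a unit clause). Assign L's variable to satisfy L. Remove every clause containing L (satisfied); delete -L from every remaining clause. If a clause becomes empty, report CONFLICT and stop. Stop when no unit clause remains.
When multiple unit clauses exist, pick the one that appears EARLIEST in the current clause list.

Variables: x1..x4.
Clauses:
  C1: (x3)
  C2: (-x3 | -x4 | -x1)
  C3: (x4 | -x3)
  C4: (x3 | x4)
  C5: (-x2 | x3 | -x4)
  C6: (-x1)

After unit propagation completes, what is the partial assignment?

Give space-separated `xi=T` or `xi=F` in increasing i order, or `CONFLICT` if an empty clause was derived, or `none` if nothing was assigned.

unit clause [3] forces x3=T; simplify:
  drop -3 from [-3, -4, -1] -> [-4, -1]
  drop -3 from [4, -3] -> [4]
  satisfied 3 clause(s); 3 remain; assigned so far: [3]
unit clause [4] forces x4=T; simplify:
  drop -4 from [-4, -1] -> [-1]
  satisfied 1 clause(s); 2 remain; assigned so far: [3, 4]
unit clause [-1] forces x1=F; simplify:
  satisfied 2 clause(s); 0 remain; assigned so far: [1, 3, 4]

Answer: x1=F x3=T x4=T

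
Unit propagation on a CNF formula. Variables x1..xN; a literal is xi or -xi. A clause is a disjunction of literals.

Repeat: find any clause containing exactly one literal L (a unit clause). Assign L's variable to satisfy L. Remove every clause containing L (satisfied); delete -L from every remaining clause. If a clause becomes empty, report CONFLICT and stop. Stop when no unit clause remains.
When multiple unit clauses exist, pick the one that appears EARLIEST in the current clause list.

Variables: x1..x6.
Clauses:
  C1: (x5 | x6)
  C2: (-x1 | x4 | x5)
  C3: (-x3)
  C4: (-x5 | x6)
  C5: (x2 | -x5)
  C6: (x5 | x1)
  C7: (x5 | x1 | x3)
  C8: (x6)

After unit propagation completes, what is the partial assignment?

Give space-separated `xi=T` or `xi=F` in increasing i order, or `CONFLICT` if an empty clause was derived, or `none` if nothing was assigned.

Answer: x3=F x6=T

Derivation:
unit clause [-3] forces x3=F; simplify:
  drop 3 from [5, 1, 3] -> [5, 1]
  satisfied 1 clause(s); 7 remain; assigned so far: [3]
unit clause [6] forces x6=T; simplify:
  satisfied 3 clause(s); 4 remain; assigned so far: [3, 6]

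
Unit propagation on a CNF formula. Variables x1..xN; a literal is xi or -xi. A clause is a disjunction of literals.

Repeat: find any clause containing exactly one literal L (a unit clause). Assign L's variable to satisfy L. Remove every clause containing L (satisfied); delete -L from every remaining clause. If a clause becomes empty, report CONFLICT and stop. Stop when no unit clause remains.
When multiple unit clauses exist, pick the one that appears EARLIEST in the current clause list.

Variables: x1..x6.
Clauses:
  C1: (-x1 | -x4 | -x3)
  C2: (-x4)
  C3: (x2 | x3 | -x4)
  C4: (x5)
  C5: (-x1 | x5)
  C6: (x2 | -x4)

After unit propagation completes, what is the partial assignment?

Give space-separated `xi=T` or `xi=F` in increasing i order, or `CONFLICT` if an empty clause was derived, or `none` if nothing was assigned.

unit clause [-4] forces x4=F; simplify:
  satisfied 4 clause(s); 2 remain; assigned so far: [4]
unit clause [5] forces x5=T; simplify:
  satisfied 2 clause(s); 0 remain; assigned so far: [4, 5]

Answer: x4=F x5=T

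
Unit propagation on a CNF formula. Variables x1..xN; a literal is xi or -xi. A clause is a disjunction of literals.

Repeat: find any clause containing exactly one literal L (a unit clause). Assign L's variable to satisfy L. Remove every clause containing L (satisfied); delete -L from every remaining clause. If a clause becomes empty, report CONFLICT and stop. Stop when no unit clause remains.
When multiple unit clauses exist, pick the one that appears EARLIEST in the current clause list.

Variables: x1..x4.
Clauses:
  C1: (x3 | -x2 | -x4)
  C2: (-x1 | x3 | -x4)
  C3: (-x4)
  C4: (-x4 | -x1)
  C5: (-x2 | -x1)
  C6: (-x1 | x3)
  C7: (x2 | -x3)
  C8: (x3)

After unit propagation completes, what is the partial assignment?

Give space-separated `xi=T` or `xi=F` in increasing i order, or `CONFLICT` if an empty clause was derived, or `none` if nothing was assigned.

Answer: x1=F x2=T x3=T x4=F

Derivation:
unit clause [-4] forces x4=F; simplify:
  satisfied 4 clause(s); 4 remain; assigned so far: [4]
unit clause [3] forces x3=T; simplify:
  drop -3 from [2, -3] -> [2]
  satisfied 2 clause(s); 2 remain; assigned so far: [3, 4]
unit clause [2] forces x2=T; simplify:
  drop -2 from [-2, -1] -> [-1]
  satisfied 1 clause(s); 1 remain; assigned so far: [2, 3, 4]
unit clause [-1] forces x1=F; simplify:
  satisfied 1 clause(s); 0 remain; assigned so far: [1, 2, 3, 4]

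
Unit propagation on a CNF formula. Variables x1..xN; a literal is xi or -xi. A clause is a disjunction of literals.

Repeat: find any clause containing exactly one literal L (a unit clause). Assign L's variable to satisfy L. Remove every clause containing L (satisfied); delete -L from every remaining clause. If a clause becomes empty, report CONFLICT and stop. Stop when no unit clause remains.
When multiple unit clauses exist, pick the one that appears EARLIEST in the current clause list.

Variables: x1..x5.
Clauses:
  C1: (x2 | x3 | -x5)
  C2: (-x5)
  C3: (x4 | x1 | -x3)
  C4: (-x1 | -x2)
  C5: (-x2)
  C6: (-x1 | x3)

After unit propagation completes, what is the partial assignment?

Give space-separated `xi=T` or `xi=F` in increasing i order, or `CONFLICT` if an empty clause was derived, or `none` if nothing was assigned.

unit clause [-5] forces x5=F; simplify:
  satisfied 2 clause(s); 4 remain; assigned so far: [5]
unit clause [-2] forces x2=F; simplify:
  satisfied 2 clause(s); 2 remain; assigned so far: [2, 5]

Answer: x2=F x5=F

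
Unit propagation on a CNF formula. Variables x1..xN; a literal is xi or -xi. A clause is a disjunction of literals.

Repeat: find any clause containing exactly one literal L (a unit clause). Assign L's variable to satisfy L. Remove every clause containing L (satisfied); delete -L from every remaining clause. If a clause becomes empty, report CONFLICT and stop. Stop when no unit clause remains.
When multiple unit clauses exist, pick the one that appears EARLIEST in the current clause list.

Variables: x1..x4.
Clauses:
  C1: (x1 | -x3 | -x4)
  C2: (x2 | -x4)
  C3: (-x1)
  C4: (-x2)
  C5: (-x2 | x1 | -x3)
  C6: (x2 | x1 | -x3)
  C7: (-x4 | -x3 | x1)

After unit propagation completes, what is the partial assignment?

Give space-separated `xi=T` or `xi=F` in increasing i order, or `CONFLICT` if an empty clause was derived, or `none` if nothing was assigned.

unit clause [-1] forces x1=F; simplify:
  drop 1 from [1, -3, -4] -> [-3, -4]
  drop 1 from [-2, 1, -3] -> [-2, -3]
  drop 1 from [2, 1, -3] -> [2, -3]
  drop 1 from [-4, -3, 1] -> [-4, -3]
  satisfied 1 clause(s); 6 remain; assigned so far: [1]
unit clause [-2] forces x2=F; simplify:
  drop 2 from [2, -4] -> [-4]
  drop 2 from [2, -3] -> [-3]
  satisfied 2 clause(s); 4 remain; assigned so far: [1, 2]
unit clause [-4] forces x4=F; simplify:
  satisfied 3 clause(s); 1 remain; assigned so far: [1, 2, 4]
unit clause [-3] forces x3=F; simplify:
  satisfied 1 clause(s); 0 remain; assigned so far: [1, 2, 3, 4]

Answer: x1=F x2=F x3=F x4=F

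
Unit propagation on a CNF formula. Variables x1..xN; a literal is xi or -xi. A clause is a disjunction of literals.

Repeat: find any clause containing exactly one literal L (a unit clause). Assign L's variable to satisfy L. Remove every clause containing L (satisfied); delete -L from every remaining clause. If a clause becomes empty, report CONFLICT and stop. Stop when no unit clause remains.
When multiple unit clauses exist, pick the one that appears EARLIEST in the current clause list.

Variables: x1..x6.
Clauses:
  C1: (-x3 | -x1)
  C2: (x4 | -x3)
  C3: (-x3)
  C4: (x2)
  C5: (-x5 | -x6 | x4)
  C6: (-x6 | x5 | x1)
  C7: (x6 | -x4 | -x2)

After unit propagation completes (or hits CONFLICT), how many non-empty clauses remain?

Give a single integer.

Answer: 3

Derivation:
unit clause [-3] forces x3=F; simplify:
  satisfied 3 clause(s); 4 remain; assigned so far: [3]
unit clause [2] forces x2=T; simplify:
  drop -2 from [6, -4, -2] -> [6, -4]
  satisfied 1 clause(s); 3 remain; assigned so far: [2, 3]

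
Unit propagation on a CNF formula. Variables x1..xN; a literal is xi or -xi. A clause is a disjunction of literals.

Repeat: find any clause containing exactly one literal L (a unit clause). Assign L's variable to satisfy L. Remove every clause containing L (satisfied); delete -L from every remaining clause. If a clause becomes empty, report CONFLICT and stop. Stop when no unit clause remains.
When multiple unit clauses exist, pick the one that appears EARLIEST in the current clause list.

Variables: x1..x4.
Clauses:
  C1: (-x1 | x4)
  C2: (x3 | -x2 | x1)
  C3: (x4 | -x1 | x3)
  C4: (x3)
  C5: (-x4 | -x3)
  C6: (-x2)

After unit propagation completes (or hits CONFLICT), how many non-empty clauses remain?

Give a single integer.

unit clause [3] forces x3=T; simplify:
  drop -3 from [-4, -3] -> [-4]
  satisfied 3 clause(s); 3 remain; assigned so far: [3]
unit clause [-4] forces x4=F; simplify:
  drop 4 from [-1, 4] -> [-1]
  satisfied 1 clause(s); 2 remain; assigned so far: [3, 4]
unit clause [-1] forces x1=F; simplify:
  satisfied 1 clause(s); 1 remain; assigned so far: [1, 3, 4]
unit clause [-2] forces x2=F; simplify:
  satisfied 1 clause(s); 0 remain; assigned so far: [1, 2, 3, 4]

Answer: 0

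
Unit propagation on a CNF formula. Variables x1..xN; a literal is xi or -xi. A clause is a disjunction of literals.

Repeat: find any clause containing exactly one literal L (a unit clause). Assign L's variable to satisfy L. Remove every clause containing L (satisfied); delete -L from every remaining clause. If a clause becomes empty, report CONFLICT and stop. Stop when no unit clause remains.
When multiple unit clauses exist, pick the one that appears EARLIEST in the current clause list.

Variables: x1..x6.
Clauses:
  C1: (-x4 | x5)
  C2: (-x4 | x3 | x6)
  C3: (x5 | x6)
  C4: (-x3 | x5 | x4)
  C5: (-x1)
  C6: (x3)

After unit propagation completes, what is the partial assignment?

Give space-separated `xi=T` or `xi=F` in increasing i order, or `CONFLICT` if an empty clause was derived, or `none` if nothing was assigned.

Answer: x1=F x3=T

Derivation:
unit clause [-1] forces x1=F; simplify:
  satisfied 1 clause(s); 5 remain; assigned so far: [1]
unit clause [3] forces x3=T; simplify:
  drop -3 from [-3, 5, 4] -> [5, 4]
  satisfied 2 clause(s); 3 remain; assigned so far: [1, 3]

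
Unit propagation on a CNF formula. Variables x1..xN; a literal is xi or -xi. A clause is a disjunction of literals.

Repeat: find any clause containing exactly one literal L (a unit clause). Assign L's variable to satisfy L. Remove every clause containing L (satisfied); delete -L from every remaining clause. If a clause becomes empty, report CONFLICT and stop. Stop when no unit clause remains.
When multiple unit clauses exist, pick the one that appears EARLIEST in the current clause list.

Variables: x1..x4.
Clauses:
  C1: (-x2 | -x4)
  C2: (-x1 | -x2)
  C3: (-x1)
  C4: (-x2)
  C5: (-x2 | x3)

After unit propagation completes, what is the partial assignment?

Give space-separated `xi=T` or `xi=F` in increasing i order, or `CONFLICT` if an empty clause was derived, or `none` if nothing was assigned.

Answer: x1=F x2=F

Derivation:
unit clause [-1] forces x1=F; simplify:
  satisfied 2 clause(s); 3 remain; assigned so far: [1]
unit clause [-2] forces x2=F; simplify:
  satisfied 3 clause(s); 0 remain; assigned so far: [1, 2]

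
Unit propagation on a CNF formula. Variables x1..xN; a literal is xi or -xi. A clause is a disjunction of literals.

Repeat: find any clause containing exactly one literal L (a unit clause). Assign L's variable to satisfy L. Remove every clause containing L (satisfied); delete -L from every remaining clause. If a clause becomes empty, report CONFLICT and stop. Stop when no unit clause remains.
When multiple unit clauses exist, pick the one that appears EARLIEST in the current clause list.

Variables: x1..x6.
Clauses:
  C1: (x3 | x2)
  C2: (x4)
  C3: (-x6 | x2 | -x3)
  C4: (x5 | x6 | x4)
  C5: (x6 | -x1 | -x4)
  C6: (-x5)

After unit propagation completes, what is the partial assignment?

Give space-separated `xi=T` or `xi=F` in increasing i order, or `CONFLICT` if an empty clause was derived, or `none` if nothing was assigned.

unit clause [4] forces x4=T; simplify:
  drop -4 from [6, -1, -4] -> [6, -1]
  satisfied 2 clause(s); 4 remain; assigned so far: [4]
unit clause [-5] forces x5=F; simplify:
  satisfied 1 clause(s); 3 remain; assigned so far: [4, 5]

Answer: x4=T x5=F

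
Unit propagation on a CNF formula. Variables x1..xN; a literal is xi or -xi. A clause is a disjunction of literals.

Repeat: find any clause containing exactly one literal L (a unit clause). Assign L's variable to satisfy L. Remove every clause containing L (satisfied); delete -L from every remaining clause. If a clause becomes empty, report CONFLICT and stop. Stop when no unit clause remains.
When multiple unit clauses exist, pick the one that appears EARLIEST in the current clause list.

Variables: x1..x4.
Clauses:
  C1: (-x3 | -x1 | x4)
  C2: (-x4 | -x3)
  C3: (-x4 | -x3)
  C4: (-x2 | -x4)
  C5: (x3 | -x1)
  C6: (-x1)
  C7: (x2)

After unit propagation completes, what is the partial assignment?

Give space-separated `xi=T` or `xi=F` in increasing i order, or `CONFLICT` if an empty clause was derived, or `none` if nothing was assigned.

unit clause [-1] forces x1=F; simplify:
  satisfied 3 clause(s); 4 remain; assigned so far: [1]
unit clause [2] forces x2=T; simplify:
  drop -2 from [-2, -4] -> [-4]
  satisfied 1 clause(s); 3 remain; assigned so far: [1, 2]
unit clause [-4] forces x4=F; simplify:
  satisfied 3 clause(s); 0 remain; assigned so far: [1, 2, 4]

Answer: x1=F x2=T x4=F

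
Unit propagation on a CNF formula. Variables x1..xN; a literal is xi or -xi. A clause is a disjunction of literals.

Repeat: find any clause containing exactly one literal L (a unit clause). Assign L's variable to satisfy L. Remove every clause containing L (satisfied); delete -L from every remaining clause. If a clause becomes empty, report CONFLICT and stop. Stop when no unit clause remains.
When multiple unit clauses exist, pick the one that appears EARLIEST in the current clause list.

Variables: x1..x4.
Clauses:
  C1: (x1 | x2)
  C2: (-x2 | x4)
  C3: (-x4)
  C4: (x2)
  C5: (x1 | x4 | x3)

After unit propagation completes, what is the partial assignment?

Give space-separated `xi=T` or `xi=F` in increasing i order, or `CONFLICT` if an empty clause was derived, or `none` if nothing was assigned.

unit clause [-4] forces x4=F; simplify:
  drop 4 from [-2, 4] -> [-2]
  drop 4 from [1, 4, 3] -> [1, 3]
  satisfied 1 clause(s); 4 remain; assigned so far: [4]
unit clause [-2] forces x2=F; simplify:
  drop 2 from [1, 2] -> [1]
  drop 2 from [2] -> [] (empty!)
  satisfied 1 clause(s); 3 remain; assigned so far: [2, 4]
CONFLICT (empty clause)

Answer: CONFLICT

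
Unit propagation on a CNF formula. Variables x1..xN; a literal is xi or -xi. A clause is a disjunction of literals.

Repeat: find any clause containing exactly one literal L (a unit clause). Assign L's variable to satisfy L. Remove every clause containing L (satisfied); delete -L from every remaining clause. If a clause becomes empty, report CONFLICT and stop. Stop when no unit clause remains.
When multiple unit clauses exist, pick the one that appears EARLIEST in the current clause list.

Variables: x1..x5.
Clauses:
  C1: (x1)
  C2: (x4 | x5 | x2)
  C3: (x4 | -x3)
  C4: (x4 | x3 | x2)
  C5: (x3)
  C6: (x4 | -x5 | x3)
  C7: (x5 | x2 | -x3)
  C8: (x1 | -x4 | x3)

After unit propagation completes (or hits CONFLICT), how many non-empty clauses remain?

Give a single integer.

unit clause [1] forces x1=T; simplify:
  satisfied 2 clause(s); 6 remain; assigned so far: [1]
unit clause [3] forces x3=T; simplify:
  drop -3 from [4, -3] -> [4]
  drop -3 from [5, 2, -3] -> [5, 2]
  satisfied 3 clause(s); 3 remain; assigned so far: [1, 3]
unit clause [4] forces x4=T; simplify:
  satisfied 2 clause(s); 1 remain; assigned so far: [1, 3, 4]

Answer: 1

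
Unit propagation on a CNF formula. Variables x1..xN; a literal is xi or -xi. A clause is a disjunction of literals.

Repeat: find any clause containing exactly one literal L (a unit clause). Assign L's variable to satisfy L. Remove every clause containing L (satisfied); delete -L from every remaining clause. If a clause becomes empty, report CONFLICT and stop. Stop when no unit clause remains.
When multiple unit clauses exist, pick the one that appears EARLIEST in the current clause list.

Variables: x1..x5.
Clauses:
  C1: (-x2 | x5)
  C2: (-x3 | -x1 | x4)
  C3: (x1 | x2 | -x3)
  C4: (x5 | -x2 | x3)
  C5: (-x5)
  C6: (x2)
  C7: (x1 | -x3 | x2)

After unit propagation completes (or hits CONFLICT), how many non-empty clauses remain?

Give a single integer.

unit clause [-5] forces x5=F; simplify:
  drop 5 from [-2, 5] -> [-2]
  drop 5 from [5, -2, 3] -> [-2, 3]
  satisfied 1 clause(s); 6 remain; assigned so far: [5]
unit clause [-2] forces x2=F; simplify:
  drop 2 from [1, 2, -3] -> [1, -3]
  drop 2 from [2] -> [] (empty!)
  drop 2 from [1, -3, 2] -> [1, -3]
  satisfied 2 clause(s); 4 remain; assigned so far: [2, 5]
CONFLICT (empty clause)

Answer: 3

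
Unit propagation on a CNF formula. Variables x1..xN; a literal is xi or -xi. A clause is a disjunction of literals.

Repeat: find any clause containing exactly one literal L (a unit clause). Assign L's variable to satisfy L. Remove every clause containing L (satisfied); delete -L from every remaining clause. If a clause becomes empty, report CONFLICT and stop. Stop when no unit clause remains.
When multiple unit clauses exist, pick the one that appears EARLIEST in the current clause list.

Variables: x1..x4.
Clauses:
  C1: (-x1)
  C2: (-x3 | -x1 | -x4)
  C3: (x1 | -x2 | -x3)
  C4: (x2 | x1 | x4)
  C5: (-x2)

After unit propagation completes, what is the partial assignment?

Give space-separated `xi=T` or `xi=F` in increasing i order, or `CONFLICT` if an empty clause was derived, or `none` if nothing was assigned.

unit clause [-1] forces x1=F; simplify:
  drop 1 from [1, -2, -3] -> [-2, -3]
  drop 1 from [2, 1, 4] -> [2, 4]
  satisfied 2 clause(s); 3 remain; assigned so far: [1]
unit clause [-2] forces x2=F; simplify:
  drop 2 from [2, 4] -> [4]
  satisfied 2 clause(s); 1 remain; assigned so far: [1, 2]
unit clause [4] forces x4=T; simplify:
  satisfied 1 clause(s); 0 remain; assigned so far: [1, 2, 4]

Answer: x1=F x2=F x4=T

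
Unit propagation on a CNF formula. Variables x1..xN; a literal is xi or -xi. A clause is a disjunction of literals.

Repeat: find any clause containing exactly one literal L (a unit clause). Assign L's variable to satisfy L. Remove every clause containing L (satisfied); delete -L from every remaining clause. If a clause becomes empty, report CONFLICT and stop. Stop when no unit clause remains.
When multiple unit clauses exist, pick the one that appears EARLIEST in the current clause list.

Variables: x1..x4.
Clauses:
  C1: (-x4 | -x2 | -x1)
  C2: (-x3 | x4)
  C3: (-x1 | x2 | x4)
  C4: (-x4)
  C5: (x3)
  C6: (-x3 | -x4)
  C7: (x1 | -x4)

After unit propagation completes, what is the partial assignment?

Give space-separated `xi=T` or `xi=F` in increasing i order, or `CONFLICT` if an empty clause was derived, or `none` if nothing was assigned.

unit clause [-4] forces x4=F; simplify:
  drop 4 from [-3, 4] -> [-3]
  drop 4 from [-1, 2, 4] -> [-1, 2]
  satisfied 4 clause(s); 3 remain; assigned so far: [4]
unit clause [-3] forces x3=F; simplify:
  drop 3 from [3] -> [] (empty!)
  satisfied 1 clause(s); 2 remain; assigned so far: [3, 4]
CONFLICT (empty clause)

Answer: CONFLICT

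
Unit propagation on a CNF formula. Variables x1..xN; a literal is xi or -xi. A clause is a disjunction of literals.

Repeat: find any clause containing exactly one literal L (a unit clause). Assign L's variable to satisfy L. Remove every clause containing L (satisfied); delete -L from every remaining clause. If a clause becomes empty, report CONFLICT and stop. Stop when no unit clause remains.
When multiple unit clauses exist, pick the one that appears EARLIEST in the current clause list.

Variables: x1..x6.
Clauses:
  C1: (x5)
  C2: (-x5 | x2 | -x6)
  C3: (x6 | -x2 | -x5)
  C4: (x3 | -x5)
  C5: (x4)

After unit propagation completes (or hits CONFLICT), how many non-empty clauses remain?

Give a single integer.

unit clause [5] forces x5=T; simplify:
  drop -5 from [-5, 2, -6] -> [2, -6]
  drop -5 from [6, -2, -5] -> [6, -2]
  drop -5 from [3, -5] -> [3]
  satisfied 1 clause(s); 4 remain; assigned so far: [5]
unit clause [3] forces x3=T; simplify:
  satisfied 1 clause(s); 3 remain; assigned so far: [3, 5]
unit clause [4] forces x4=T; simplify:
  satisfied 1 clause(s); 2 remain; assigned so far: [3, 4, 5]

Answer: 2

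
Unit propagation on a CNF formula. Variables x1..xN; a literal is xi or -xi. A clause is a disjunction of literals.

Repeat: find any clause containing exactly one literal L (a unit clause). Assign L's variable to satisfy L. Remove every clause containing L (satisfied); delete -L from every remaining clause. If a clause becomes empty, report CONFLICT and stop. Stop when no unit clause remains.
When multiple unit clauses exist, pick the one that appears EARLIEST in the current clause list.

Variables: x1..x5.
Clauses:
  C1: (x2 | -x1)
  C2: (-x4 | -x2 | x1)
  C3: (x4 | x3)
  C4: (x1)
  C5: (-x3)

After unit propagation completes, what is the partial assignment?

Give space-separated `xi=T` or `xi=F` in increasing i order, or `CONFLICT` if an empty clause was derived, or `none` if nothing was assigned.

Answer: x1=T x2=T x3=F x4=T

Derivation:
unit clause [1] forces x1=T; simplify:
  drop -1 from [2, -1] -> [2]
  satisfied 2 clause(s); 3 remain; assigned so far: [1]
unit clause [2] forces x2=T; simplify:
  satisfied 1 clause(s); 2 remain; assigned so far: [1, 2]
unit clause [-3] forces x3=F; simplify:
  drop 3 from [4, 3] -> [4]
  satisfied 1 clause(s); 1 remain; assigned so far: [1, 2, 3]
unit clause [4] forces x4=T; simplify:
  satisfied 1 clause(s); 0 remain; assigned so far: [1, 2, 3, 4]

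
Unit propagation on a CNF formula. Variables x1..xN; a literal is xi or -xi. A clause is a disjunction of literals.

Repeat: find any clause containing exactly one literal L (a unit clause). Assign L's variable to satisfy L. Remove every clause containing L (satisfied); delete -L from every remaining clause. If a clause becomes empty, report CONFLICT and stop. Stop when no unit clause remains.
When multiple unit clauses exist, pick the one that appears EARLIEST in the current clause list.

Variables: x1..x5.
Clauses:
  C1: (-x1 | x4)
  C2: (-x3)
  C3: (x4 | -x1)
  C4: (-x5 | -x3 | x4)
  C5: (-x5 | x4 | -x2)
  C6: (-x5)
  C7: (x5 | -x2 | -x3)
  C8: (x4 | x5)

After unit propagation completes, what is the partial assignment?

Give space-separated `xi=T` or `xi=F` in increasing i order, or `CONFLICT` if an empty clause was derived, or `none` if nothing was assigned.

Answer: x3=F x4=T x5=F

Derivation:
unit clause [-3] forces x3=F; simplify:
  satisfied 3 clause(s); 5 remain; assigned so far: [3]
unit clause [-5] forces x5=F; simplify:
  drop 5 from [4, 5] -> [4]
  satisfied 2 clause(s); 3 remain; assigned so far: [3, 5]
unit clause [4] forces x4=T; simplify:
  satisfied 3 clause(s); 0 remain; assigned so far: [3, 4, 5]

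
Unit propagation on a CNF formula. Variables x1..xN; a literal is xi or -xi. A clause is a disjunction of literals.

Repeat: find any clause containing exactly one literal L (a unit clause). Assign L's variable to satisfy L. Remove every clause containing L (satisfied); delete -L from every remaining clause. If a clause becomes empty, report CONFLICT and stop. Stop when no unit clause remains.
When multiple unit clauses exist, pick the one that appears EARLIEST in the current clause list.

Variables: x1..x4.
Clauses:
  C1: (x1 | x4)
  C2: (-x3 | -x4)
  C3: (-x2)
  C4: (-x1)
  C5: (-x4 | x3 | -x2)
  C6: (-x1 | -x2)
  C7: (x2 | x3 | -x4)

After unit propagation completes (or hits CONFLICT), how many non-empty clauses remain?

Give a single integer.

unit clause [-2] forces x2=F; simplify:
  drop 2 from [2, 3, -4] -> [3, -4]
  satisfied 3 clause(s); 4 remain; assigned so far: [2]
unit clause [-1] forces x1=F; simplify:
  drop 1 from [1, 4] -> [4]
  satisfied 1 clause(s); 3 remain; assigned so far: [1, 2]
unit clause [4] forces x4=T; simplify:
  drop -4 from [-3, -4] -> [-3]
  drop -4 from [3, -4] -> [3]
  satisfied 1 clause(s); 2 remain; assigned so far: [1, 2, 4]
unit clause [-3] forces x3=F; simplify:
  drop 3 from [3] -> [] (empty!)
  satisfied 1 clause(s); 1 remain; assigned so far: [1, 2, 3, 4]
CONFLICT (empty clause)

Answer: 0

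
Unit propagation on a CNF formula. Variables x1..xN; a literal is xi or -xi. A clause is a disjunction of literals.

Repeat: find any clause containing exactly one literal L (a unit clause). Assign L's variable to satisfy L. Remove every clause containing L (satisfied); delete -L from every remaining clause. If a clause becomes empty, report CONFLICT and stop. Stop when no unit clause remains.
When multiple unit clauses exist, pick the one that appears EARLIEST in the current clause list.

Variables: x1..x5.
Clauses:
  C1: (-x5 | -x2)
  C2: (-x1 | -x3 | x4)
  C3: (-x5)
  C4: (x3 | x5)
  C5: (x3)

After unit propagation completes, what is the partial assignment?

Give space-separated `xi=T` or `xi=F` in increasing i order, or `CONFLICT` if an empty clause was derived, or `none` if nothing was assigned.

unit clause [-5] forces x5=F; simplify:
  drop 5 from [3, 5] -> [3]
  satisfied 2 clause(s); 3 remain; assigned so far: [5]
unit clause [3] forces x3=T; simplify:
  drop -3 from [-1, -3, 4] -> [-1, 4]
  satisfied 2 clause(s); 1 remain; assigned so far: [3, 5]

Answer: x3=T x5=F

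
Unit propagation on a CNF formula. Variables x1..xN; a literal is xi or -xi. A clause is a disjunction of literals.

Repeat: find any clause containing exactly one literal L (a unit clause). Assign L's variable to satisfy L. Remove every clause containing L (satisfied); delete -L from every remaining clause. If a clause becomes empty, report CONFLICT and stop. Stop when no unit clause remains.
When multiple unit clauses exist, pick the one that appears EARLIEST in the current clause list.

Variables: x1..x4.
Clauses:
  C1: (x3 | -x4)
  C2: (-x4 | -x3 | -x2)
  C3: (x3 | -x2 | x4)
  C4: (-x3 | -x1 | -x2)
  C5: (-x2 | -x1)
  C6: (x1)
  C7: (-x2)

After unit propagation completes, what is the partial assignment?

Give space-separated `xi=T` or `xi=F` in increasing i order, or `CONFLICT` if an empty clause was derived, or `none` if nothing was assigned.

unit clause [1] forces x1=T; simplify:
  drop -1 from [-3, -1, -2] -> [-3, -2]
  drop -1 from [-2, -1] -> [-2]
  satisfied 1 clause(s); 6 remain; assigned so far: [1]
unit clause [-2] forces x2=F; simplify:
  satisfied 5 clause(s); 1 remain; assigned so far: [1, 2]

Answer: x1=T x2=F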